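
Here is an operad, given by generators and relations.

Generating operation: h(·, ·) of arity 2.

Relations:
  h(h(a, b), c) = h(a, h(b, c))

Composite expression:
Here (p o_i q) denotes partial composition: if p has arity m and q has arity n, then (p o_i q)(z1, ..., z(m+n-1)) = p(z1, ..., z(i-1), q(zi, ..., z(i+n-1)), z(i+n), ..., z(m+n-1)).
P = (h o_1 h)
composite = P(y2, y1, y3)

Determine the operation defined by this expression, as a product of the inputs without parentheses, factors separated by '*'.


y2 * y1 * y3

Key point: h is associative — brackets drop, the y-order remains.
h(y2, y1) spells out as y2 * y1
h(h(y2, y1), y3) spells out as y2 * y1 * y3


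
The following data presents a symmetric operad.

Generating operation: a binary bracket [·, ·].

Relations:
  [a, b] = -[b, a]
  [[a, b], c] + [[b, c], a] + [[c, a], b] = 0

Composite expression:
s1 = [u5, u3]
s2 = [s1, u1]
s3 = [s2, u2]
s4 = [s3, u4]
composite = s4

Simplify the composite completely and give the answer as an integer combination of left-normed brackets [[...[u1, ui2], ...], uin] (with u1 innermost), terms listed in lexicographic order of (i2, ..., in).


[[[[u1, u3], u5], u2], u4] - [[[[u1, u5], u3], u2], u4]

Left-normed coefficients sit on the u1-initial expansion words.
Composite bracket: [[[[u5, u3], u1], u2], u4]
Under [a, b] = ab - ba we get 16 signed associative words (2^4 = 16).
Words beginning with u1 determine it all:
  u1u3u5u2u4 (sign +1) contributes +[[[[u1, u3], u5], u2], u4]
  u1u5u3u2u4 (sign -1) contributes -[[[[u1, u5], u3], u2], u4]


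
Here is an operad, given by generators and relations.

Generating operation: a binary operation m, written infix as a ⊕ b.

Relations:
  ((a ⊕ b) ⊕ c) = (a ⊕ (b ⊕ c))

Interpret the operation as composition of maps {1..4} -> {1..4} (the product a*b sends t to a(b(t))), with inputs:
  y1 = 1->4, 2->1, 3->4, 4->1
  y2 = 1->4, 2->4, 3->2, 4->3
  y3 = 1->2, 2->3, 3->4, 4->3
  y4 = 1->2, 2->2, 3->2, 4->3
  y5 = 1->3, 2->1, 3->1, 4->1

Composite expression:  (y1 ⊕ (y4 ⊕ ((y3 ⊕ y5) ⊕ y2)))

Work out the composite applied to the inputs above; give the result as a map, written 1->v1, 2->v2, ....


1->1, 2->1, 3->1, 4->1


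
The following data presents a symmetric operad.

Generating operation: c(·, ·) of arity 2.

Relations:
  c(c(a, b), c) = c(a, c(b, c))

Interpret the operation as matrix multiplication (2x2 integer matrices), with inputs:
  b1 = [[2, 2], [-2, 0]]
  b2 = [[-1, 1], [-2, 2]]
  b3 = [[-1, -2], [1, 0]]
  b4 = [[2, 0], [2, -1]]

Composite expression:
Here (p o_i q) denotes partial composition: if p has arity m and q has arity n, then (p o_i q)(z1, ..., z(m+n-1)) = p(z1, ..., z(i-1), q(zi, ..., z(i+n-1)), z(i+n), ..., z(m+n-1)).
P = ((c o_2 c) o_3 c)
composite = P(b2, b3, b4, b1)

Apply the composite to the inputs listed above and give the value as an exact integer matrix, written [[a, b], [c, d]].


[[20, 16], [40, 32]]

c(b4, b1) = [[4, 4], [6, 4]]
c(b3, c(b4, b1)) = [[-16, -12], [4, 4]]
c(b2, c(b3, c(b4, b1))) = [[20, 16], [40, 32]]


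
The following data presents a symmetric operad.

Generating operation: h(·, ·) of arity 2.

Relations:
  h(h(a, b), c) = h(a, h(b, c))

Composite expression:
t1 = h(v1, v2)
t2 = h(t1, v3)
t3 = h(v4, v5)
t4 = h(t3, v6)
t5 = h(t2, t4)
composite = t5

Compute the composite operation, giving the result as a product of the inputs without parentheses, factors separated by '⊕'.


v1 ⊕ v2 ⊕ v3 ⊕ v4 ⊕ v5 ⊕ v6

Associativity of h dissolves the nesting; only the v-input order survives.
h(v1, v2) unparenthesizes to v1 ⊕ v2
h(h(v1, v2), v3) unparenthesizes to v1 ⊕ v2 ⊕ v3
h(v4, v5) unparenthesizes to v4 ⊕ v5
h(h(v4, v5), v6) unparenthesizes to v4 ⊕ v5 ⊕ v6
h(h(h(v1, v2), v3), h(h(v4, v5), v6)) unparenthesizes to v1 ⊕ v2 ⊕ v3 ⊕ v4 ⊕ v5 ⊕ v6


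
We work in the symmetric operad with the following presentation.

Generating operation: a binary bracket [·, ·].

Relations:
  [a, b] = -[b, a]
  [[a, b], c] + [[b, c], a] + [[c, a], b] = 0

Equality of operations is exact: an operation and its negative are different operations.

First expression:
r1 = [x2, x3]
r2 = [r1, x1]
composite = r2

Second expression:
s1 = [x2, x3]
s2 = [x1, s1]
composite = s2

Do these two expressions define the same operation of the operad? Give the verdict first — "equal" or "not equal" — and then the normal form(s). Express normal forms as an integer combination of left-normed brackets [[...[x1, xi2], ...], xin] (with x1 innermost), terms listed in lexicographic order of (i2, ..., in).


not equal — first -[[x1, x2], x3] + [[x1, x3], x2], second [[x1, x2], x3] - [[x1, x3], x2]

The first expression reduces to -[[x1, x2], x3] + [[x1, x3], x2]
The second expression reduces to [[x1, x2], x3] - [[x1, x3], x2]
The forms do not match — not equal.


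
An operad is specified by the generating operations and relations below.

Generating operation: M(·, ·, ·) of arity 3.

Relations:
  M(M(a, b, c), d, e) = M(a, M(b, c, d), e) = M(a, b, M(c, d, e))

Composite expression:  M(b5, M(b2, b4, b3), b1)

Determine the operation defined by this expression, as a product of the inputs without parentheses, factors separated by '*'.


b5 * b2 * b4 * b3 * b1

All parenthesizations of M agree; list the b-inputs left to right.
M(b2, b4, b3) flattens to b2 * b4 * b3
M(b5, M(b2, b4, b3), b1) flattens to b5 * b2 * b4 * b3 * b1


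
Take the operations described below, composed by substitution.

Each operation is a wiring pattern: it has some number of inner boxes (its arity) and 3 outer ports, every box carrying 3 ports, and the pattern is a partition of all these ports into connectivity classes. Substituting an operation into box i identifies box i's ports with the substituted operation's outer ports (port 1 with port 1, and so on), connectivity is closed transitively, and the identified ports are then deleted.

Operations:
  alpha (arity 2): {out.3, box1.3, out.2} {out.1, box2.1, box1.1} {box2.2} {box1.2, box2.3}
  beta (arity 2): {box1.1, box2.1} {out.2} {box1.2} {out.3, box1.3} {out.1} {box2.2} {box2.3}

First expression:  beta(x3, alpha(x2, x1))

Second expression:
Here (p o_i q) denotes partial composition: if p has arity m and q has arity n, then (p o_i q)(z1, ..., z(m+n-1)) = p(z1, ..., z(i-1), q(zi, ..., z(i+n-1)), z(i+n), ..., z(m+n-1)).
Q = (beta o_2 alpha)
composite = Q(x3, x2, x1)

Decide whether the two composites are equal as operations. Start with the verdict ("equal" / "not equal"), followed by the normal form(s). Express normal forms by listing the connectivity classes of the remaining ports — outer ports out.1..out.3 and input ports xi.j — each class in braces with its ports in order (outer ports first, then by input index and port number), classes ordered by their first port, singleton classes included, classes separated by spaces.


equal — both sides give {out.1} {out.2} {out.3, x3.3} {x1.1, x2.1, x3.1} {x1.2} {x1.3, x2.2} {x2.3} {x3.2}

Reducing the first expression gives {out.1} {out.2} {out.3, x3.3} {x1.1, x2.1, x3.1} {x1.2} {x1.3, x2.2} {x2.3} {x3.2}
Reducing the second expression gives {out.1} {out.2} {out.3, x3.3} {x1.1, x2.1, x3.1} {x1.2} {x1.3, x2.2} {x2.3} {x3.2}
Identical normal forms: equal.


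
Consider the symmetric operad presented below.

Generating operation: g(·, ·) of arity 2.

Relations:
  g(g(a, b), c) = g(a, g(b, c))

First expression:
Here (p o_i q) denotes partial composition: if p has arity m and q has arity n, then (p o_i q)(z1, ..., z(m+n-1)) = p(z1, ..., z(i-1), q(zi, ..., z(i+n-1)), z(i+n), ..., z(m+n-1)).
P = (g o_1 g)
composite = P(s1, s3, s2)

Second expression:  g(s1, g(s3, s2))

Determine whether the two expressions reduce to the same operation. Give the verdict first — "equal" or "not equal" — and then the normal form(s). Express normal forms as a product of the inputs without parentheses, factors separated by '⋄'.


equal: each reduces to s1 ⋄ s3 ⋄ s2

Normal form of the first expression: s1 ⋄ s3 ⋄ s2
Normal form of the second expression: s1 ⋄ s3 ⋄ s2
The forms coincide; equal.


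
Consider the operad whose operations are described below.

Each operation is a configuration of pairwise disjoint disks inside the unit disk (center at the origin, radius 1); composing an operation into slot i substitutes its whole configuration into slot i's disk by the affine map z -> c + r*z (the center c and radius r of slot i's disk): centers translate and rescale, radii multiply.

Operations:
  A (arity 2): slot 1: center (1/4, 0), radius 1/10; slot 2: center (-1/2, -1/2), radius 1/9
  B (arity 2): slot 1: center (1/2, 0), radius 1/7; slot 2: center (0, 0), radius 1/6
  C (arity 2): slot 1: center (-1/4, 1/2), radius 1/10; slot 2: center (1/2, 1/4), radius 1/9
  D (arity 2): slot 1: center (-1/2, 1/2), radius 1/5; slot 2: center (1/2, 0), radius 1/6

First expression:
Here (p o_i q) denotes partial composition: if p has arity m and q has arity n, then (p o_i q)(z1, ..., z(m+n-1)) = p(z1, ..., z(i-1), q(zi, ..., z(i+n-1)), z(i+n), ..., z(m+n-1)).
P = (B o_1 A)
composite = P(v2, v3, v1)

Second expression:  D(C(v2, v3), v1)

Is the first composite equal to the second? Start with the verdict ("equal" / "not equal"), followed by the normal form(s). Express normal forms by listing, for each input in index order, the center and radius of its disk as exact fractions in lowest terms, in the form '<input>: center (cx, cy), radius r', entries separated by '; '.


Reducing the first expression gives v1: center (0, 0), radius 1/6; v2: center (15/28, 0), radius 1/70; v3: center (3/7, -1/14), radius 1/63
Reducing the second expression gives v1: center (1/2, 0), radius 1/6; v2: center (-11/20, 3/5), radius 1/50; v3: center (-2/5, 11/20), radius 1/45
The normal forms differ: not equal.

not equal — first v1: center (0, 0), radius 1/6; v2: center (15/28, 0), radius 1/70; v3: center (3/7, -1/14), radius 1/63, second v1: center (1/2, 0), radius 1/6; v2: center (-11/20, 3/5), radius 1/50; v3: center (-2/5, 11/20), radius 1/45


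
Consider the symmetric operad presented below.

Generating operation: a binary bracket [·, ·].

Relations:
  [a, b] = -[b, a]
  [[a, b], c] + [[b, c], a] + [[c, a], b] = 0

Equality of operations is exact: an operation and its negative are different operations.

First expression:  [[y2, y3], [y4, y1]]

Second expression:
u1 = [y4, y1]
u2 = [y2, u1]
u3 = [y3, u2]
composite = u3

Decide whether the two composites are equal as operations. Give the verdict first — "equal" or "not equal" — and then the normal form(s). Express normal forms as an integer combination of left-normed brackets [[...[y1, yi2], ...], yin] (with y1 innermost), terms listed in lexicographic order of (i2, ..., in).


The first expression reduces to [[[y1, y4], y2], y3] - [[[y1, y4], y3], y2]
The second expression reduces to -[[[y1, y4], y2], y3]
Different reductions; not equal.

not equal — first [[[y1, y4], y2], y3] - [[[y1, y4], y3], y2], second -[[[y1, y4], y2], y3]


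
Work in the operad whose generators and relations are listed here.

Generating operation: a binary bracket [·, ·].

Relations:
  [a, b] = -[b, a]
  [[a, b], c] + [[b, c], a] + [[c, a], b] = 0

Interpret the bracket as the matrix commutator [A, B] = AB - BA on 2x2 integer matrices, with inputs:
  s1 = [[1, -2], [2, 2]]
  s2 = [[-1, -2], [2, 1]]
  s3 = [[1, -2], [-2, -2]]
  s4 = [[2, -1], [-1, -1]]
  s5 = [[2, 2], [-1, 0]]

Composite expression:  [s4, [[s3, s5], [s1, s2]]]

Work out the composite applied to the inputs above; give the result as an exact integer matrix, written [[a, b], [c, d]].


[[-48, -116], [-28, 48]]

[s3, s5] = [[6, 10], [-1, -6]]
[s1, s2] = [[0, -2], [-2, 0]]
[[s3, s5], [s1, s2]] = [[-22, -24], [24, 22]]
[s4, [[s3, s5], [s1, s2]]] = [[-48, -116], [-28, 48]]


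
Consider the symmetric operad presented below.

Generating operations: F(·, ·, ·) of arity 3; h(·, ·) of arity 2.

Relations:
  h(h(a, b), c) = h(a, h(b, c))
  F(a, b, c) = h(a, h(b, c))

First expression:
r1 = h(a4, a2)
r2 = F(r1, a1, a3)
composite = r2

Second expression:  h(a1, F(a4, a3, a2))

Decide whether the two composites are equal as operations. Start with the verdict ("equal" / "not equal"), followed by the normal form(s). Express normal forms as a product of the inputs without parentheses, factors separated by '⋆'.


not equal; first: a4 ⋆ a2 ⋆ a1 ⋆ a3; second: a1 ⋆ a4 ⋆ a3 ⋆ a2

Reducing the first expression gives a4 ⋆ a2 ⋆ a1 ⋆ a3
Reducing the second expression gives a1 ⋆ a4 ⋆ a3 ⋆ a2
Distinct normal forms: not equal.


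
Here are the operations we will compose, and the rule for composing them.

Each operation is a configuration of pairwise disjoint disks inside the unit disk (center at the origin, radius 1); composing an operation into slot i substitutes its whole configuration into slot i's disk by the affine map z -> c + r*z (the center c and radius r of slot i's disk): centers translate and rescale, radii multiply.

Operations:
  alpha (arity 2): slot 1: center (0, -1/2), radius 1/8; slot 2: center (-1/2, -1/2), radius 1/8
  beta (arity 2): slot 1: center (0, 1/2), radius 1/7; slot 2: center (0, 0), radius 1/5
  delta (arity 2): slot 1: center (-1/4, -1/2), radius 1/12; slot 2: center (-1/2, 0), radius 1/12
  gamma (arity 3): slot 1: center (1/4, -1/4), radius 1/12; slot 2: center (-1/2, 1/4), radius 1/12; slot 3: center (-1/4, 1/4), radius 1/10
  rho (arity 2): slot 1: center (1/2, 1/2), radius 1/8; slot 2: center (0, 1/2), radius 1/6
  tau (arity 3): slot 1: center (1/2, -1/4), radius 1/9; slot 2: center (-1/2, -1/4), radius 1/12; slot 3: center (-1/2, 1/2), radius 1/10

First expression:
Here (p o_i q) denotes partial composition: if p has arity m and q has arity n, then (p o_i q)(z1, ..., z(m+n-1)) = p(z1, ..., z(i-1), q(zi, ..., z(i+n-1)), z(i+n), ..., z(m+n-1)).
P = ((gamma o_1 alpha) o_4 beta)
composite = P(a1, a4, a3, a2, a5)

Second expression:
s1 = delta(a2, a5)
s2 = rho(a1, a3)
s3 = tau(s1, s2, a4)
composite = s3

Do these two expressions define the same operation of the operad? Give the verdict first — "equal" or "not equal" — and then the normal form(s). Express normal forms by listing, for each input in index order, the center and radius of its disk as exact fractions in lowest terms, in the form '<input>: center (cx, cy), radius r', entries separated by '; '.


not equal; the first gives a1: center (1/4, -7/24), radius 1/96; a2: center (-1/4, 3/10), radius 1/70; a3: center (-1/2, 1/4), radius 1/12; a4: center (5/24, -7/24), radius 1/96; a5: center (-1/4, 1/4), radius 1/50 and the second a1: center (-11/24, -5/24), radius 1/96; a2: center (17/36, -11/36), radius 1/108; a3: center (-1/2, -5/24), radius 1/72; a4: center (-1/2, 1/2), radius 1/10; a5: center (4/9, -1/4), radius 1/108


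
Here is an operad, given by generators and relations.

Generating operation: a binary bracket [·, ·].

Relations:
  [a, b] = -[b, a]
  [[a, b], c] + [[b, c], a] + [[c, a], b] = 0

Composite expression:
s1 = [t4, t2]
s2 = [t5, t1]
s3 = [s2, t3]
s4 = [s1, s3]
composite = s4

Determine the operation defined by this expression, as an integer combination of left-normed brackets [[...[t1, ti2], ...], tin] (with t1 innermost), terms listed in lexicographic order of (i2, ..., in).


-[[[[t1, t5], t3], t2], t4] + [[[[t1, t5], t3], t4], t2]

Skip Jacobi rewriting: expand, keep t1-initial words, read off terms.
Composite bracket: [[t4, t2], [[t5, t1], t3]]
Full expansion: 16 signed words from ab - ba (2^4 = 16).
Collect the words opening with t1:
  t1t5t3t2t4 appears with sign -1, giving the term -[[[[t1, t5], t3], t2], t4]
  t1t5t3t4t2 appears with sign +1, giving the term +[[[[t1, t5], t3], t4], t2]


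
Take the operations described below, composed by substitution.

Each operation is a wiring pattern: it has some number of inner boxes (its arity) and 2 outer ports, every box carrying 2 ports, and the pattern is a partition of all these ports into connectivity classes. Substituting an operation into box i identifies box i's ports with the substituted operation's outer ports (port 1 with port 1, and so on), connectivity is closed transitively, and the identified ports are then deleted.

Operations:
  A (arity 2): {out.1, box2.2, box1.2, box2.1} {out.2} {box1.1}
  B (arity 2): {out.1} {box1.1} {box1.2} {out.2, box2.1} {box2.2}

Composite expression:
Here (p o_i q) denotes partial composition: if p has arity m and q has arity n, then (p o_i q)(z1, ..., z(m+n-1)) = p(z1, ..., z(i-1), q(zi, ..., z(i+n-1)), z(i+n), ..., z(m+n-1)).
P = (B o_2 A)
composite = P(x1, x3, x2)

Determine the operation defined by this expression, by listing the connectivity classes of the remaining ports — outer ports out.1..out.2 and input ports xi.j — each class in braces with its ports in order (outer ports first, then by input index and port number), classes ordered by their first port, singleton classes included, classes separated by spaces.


Substituting into B glues patterns; closure does the rest.
the subtree at A composes to {out.1, x2.1, x2.2, x3.2} {out.2} {x3.1} on (x3, x2); out.j = own outer ports
the subtree at B composes to {out.1} {out.2, x2.1, x2.2, x3.2} {x1.1} {x1.2} {x3.1} on (x1, x3, x2); out.j = own outer ports

{out.1} {out.2, x2.1, x2.2, x3.2} {x1.1} {x1.2} {x3.1}


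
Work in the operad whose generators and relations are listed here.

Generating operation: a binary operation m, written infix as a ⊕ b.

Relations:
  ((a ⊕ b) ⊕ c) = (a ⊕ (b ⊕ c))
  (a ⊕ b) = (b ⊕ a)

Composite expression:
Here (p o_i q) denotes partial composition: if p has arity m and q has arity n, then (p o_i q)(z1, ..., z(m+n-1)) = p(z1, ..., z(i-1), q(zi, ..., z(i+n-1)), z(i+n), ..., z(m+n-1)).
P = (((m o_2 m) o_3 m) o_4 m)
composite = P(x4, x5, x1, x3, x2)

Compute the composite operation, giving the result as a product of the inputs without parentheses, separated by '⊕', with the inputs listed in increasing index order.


x1 ⊕ x2 ⊕ x3 ⊕ x4 ⊕ x5


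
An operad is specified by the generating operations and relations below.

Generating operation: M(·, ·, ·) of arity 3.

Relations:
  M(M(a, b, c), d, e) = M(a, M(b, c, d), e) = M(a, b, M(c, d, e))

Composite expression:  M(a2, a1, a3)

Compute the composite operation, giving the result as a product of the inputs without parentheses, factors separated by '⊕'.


All parenthesizations of M agree; list the a-inputs left to right.
M(a2, a1, a3) spells out as a2 ⊕ a1 ⊕ a3

a2 ⊕ a1 ⊕ a3


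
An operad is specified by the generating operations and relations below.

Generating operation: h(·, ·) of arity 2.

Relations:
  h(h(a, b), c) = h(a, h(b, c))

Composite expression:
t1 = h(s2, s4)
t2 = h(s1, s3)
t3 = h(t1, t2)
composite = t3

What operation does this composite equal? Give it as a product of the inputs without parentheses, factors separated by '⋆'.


s2 ⋆ s4 ⋆ s1 ⋆ s3

All parenthesizations of h agree; list the s-inputs left to right.
h(s2, s4) reduces to s2 ⋆ s4
h(s1, s3) reduces to s1 ⋆ s3
h(h(s2, s4), h(s1, s3)) reduces to s2 ⋆ s4 ⋆ s1 ⋆ s3


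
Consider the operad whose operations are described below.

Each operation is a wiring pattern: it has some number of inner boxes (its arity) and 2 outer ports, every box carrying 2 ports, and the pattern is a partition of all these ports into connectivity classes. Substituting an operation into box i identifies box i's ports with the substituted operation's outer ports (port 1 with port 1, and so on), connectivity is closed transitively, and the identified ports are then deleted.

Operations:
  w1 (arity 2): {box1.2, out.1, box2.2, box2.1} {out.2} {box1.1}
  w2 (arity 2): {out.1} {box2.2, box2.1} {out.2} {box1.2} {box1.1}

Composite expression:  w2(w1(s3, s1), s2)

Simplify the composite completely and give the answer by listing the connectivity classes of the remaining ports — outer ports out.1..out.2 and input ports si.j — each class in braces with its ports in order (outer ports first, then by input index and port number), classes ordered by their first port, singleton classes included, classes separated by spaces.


{out.1} {out.2} {s1.1, s1.2, s3.2} {s2.1, s2.2} {s3.1}

Substituting into w2 glues patterns; closure does the rest.
composing w1 on (s3, s1), with out.j its own outer ports: {out.1, s1.1, s1.2, s3.2} {out.2} {s3.1}
composing w2 on (s3, s1, s2), with out.j its own outer ports: {out.1} {out.2} {s1.1, s1.2, s3.2} {s2.1, s2.2} {s3.1}


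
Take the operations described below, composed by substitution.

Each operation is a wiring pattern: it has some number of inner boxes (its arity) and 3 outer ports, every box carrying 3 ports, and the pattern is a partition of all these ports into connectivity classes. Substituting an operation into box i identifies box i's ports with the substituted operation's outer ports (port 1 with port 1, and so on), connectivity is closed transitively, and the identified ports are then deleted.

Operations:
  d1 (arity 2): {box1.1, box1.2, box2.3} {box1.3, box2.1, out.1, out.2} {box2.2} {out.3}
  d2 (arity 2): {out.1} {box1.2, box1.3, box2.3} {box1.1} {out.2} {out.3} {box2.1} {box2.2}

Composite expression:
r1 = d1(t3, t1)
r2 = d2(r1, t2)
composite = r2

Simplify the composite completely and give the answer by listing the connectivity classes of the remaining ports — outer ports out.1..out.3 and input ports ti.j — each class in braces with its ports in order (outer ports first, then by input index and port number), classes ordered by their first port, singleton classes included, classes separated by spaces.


{out.1} {out.2} {out.3} {t1.1, t2.3, t3.3} {t1.2} {t1.3, t3.1, t3.2} {t2.1} {t2.2}

Two ports join when wires chain via d2-identified ports.
after d1, the pattern on (t3, t1) reads {out.1, out.2, t1.1, t3.3} {out.3} {t1.2} {t1.3, t3.1, t3.2} (out.j = its outer ports)
after d2, the pattern on (t3, t1, t2) reads {out.1} {out.2} {out.3} {t1.1, t2.3, t3.3} {t1.2} {t1.3, t3.1, t3.2} {t2.1} {t2.2} (out.j = its outer ports)


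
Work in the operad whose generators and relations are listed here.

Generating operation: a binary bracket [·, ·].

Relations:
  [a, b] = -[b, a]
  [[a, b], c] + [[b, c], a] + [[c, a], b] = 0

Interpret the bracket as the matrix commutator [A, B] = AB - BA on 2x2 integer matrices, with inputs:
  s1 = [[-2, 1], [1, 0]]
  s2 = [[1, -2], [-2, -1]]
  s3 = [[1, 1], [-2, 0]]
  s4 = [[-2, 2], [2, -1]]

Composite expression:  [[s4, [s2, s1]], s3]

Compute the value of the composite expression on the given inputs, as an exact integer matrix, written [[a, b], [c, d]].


[[-6, 14], [34, 6]]

[s2, s1] = [[0, -2], [2, 0]]
[s4, [s2, s1]] = [[8, 2], [2, -8]]
[[s4, [s2, s1]], s3] = [[-6, 14], [34, 6]]


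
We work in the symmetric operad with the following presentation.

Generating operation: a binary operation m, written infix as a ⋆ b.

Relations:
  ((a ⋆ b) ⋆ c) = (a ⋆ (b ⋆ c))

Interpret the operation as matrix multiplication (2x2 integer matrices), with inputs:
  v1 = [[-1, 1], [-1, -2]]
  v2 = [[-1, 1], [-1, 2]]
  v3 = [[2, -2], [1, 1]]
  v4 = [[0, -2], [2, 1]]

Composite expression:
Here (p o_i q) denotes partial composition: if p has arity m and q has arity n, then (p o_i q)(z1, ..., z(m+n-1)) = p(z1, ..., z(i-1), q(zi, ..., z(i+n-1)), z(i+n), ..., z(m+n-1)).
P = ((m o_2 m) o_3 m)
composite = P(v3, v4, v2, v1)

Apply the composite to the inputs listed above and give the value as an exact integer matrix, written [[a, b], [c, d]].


[[6, 42], [1, -1]]

(v2 ⋆ v1) = [[0, -3], [-1, -5]]
(v4 ⋆ (v2 ⋆ v1)) = [[2, 10], [-1, -11]]
(v3 ⋆ (v4 ⋆ (v2 ⋆ v1))) = [[6, 42], [1, -1]]


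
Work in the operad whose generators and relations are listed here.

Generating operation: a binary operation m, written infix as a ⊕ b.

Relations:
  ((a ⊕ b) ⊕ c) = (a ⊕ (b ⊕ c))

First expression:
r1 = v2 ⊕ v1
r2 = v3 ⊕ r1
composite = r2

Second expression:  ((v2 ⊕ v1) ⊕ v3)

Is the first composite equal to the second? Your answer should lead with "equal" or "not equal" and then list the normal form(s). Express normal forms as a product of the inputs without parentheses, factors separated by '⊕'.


not equal; first: v3 ⊕ v2 ⊕ v1; second: v2 ⊕ v1 ⊕ v3


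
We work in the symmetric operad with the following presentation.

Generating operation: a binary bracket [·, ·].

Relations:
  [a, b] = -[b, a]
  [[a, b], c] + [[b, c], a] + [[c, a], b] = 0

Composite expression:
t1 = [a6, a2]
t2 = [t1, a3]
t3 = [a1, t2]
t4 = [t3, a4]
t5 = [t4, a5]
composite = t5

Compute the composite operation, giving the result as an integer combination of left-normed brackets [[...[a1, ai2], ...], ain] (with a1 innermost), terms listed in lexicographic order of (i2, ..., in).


-[[[[[a1, a2], a6], a3], a4], a5] + [[[[[a1, a3], a2], a6], a4], a5] - [[[[[a1, a3], a6], a2], a4], a5] + [[[[[a1, a6], a2], a3], a4], a5]

Antisymmetry and Jacobi reduce to a1-anchored left-normed brackets.
Composite bracket: [[[a1, [[a6, a2], a3]], a4], a5]
The bracket unfolds into 32 signed words via [a, b] = ab - ba (2^5 = 32).
Words beginning with a1 determine it all:
  word a1a2a6a3a4a5 has sign -1, contributing -[[[[[a1, a2], a6], a3], a4], a5]
  word a1a3a2a6a4a5 has sign +1, contributing +[[[[[a1, a3], a2], a6], a4], a5]
  word a1a3a6a2a4a5 has sign -1, contributing -[[[[[a1, a3], a6], a2], a4], a5]
  word a1a6a2a3a4a5 has sign +1, contributing +[[[[[a1, a6], a2], a3], a4], a5]


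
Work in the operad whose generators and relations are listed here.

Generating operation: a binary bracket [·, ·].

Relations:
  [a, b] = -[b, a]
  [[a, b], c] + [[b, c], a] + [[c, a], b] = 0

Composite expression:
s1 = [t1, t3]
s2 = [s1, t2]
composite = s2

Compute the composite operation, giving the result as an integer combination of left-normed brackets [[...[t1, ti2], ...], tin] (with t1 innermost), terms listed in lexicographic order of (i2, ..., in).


[[t1, t3], t2]

Skip Jacobi rewriting: expand, keep t1-initial words, read off terms.
Composite bracket: [[t1, t3], t2]
Full expansion: 4 signed words from ab - ba (2^2 = 4).
Coefficients come from the t1-initial words:
  sign of t1t3t2 is +1, so it contributes +[[t1, t3], t2]


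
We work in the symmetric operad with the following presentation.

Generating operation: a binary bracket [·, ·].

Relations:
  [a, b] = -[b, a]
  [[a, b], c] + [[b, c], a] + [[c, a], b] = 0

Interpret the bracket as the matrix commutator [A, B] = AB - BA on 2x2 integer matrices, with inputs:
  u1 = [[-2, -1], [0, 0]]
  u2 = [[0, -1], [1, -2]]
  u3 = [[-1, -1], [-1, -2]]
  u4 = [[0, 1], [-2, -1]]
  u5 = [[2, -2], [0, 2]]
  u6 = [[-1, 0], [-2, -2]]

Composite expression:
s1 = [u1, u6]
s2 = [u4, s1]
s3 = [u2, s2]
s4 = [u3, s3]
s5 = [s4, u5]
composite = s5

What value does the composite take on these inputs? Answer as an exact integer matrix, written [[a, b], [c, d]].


[[-36, 56], [0, 36]]

[u1, u6] = [[2, 1], [-4, -2]]
[u4, [u1, u6]] = [[-2, -3], [-4, 2]]
[u2, [u4, [u1, u6]]] = [[7, -10], [4, -7]]
[u3, [u2, [u4, [u1, u6]]]] = [[-14, 4], [-18, 14]]
[[u3, [u2, [u4, [u1, u6]]]], u5] = [[-36, 56], [0, 36]]


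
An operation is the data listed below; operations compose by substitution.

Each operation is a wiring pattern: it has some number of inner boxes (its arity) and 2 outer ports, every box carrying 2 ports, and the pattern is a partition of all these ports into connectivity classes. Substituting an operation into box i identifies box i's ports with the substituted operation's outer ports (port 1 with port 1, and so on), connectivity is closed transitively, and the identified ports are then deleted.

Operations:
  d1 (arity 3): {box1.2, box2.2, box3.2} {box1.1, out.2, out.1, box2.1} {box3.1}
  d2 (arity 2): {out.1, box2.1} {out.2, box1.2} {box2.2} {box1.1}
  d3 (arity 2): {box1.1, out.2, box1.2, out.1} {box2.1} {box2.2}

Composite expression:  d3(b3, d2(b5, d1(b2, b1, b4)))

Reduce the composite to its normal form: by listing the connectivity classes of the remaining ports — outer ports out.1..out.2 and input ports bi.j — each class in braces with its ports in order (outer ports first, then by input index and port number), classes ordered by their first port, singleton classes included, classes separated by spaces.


Connectivity passes through glued d3-boundaries; trace each wire chain.
stage d1: inputs (b2, b1, b4), connectivity {out.1, out.2, b1.1, b2.1} {b1.2, b2.2, b4.2} {b4.1}, out.j its boundary
stage d2: inputs (b5, b2, b1, b4), connectivity {out.1, b1.1, b2.1} {out.2, b5.2} {b1.2, b2.2, b4.2} {b4.1} {b5.1}, out.j its boundary
stage d3: inputs (b3, b5, b2, b1, b4), connectivity {out.1, out.2, b3.1, b3.2} {b1.1, b2.1} {b1.2, b2.2, b4.2} {b4.1} {b5.1} {b5.2}, out.j its boundary

{out.1, out.2, b3.1, b3.2} {b1.1, b2.1} {b1.2, b2.2, b4.2} {b4.1} {b5.1} {b5.2}


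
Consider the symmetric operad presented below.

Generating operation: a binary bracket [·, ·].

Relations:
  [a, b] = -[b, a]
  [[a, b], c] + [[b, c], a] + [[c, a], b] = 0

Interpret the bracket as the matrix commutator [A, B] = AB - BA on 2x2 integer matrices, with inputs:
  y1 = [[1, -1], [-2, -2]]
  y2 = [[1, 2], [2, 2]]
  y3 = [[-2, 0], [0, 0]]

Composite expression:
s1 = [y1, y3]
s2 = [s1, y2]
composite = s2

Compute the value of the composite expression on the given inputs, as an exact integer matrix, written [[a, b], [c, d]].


[[-12, -2], [-4, 12]]

[y1, y3] = [[0, -2], [4, 0]]
[[y1, y3], y2] = [[-12, -2], [-4, 12]]


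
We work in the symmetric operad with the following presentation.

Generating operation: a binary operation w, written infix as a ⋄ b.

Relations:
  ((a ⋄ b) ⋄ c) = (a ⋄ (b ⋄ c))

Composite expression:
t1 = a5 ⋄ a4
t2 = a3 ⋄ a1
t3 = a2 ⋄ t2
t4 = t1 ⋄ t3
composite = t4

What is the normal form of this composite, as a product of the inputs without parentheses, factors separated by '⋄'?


The w-tree's shape is irrelevant; the a-reading-order decides.
(a5 ⋄ a4) spells out as a5 ⋄ a4
(a3 ⋄ a1) spells out as a3 ⋄ a1
(a2 ⋄ (a3 ⋄ a1)) spells out as a2 ⋄ a3 ⋄ a1
((a5 ⋄ a4) ⋄ (a2 ⋄ (a3 ⋄ a1))) spells out as a5 ⋄ a4 ⋄ a2 ⋄ a3 ⋄ a1

a5 ⋄ a4 ⋄ a2 ⋄ a3 ⋄ a1


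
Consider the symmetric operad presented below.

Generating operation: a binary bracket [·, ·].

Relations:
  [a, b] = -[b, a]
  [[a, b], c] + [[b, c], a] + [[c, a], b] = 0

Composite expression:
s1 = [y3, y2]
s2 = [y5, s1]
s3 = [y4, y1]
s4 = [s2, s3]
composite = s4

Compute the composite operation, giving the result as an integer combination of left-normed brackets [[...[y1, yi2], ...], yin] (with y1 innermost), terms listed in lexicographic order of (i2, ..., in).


[[[[y1, y4], y2], y3], y5] - [[[[y1, y4], y3], y2], y5] - [[[[y1, y4], y5], y2], y3] + [[[[y1, y4], y5], y3], y2]

Expand each bracket as ab - ba; the y1-initial words give the coefficients.
Composite bracket: [[y5, [y3, y2]], [y4, y1]]
Full expansion: 16 signed words from ab - ba (2^4 = 16).
Only words starting with y1 matter:
  the word y1y4y2y3y5 carries sign +1 and contributes +[[[[y1, y4], y2], y3], y5]
  the word y1y4y3y2y5 carries sign -1 and contributes -[[[[y1, y4], y3], y2], y5]
  the word y1y4y5y2y3 carries sign -1 and contributes -[[[[y1, y4], y5], y2], y3]
  the word y1y4y5y3y2 carries sign +1 and contributes +[[[[y1, y4], y5], y3], y2]


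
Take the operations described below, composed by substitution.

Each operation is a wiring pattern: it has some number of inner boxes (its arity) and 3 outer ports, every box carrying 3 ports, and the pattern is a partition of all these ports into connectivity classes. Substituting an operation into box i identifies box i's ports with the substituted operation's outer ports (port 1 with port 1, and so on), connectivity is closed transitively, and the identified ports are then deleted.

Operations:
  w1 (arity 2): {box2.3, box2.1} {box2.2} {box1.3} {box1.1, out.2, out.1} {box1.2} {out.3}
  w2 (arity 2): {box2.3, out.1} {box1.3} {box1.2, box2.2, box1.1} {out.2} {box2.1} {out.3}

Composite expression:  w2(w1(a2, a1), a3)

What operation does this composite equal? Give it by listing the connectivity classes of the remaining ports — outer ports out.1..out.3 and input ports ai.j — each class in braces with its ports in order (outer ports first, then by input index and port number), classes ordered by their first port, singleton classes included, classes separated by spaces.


{out.1, a3.3} {out.2} {out.3} {a1.1, a1.3} {a1.2} {a2.1, a3.2} {a2.2} {a2.3} {a3.1}


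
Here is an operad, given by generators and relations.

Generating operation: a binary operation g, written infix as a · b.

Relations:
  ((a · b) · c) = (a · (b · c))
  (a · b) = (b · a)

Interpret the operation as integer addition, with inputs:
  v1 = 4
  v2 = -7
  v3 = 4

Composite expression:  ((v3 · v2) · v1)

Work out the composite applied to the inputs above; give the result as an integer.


(v3 · v2) = -3
((v3 · v2) · v1) = 1

1


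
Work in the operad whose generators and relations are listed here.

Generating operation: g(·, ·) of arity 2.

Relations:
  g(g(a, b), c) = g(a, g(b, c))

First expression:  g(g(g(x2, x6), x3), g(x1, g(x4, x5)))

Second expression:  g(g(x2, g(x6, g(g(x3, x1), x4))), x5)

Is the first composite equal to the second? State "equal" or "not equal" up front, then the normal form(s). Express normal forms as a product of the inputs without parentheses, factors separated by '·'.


In normal form, the first expression is x2 · x6 · x3 · x1 · x4 · x5
In normal form, the second expression is x2 · x6 · x3 · x1 · x4 · x5
Identical normal forms: equal.

equal — both sides give x2 · x6 · x3 · x1 · x4 · x5


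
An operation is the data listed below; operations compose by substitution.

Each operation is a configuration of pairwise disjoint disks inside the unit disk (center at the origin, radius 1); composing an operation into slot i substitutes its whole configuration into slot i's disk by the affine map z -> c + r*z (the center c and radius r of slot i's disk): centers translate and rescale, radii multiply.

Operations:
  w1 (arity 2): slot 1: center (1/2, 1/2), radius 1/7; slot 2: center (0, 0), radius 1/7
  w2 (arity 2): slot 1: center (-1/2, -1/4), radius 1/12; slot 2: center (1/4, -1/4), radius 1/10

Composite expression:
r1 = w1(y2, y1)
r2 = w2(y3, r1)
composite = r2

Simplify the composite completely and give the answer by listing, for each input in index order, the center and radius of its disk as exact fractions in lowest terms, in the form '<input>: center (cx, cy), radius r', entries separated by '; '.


Only the slot chain above each y matters under w2; compose those maps.
tracing y3 down its 1-map path: center (-1/2, -1/4), radius 1/12
tracing y2 down its 2-map path: center (3/10, -1/5), radius 1/70
tracing y1 down its 2-map path: center (1/4, -1/4), radius 1/70

y1: center (1/4, -1/4), radius 1/70; y2: center (3/10, -1/5), radius 1/70; y3: center (-1/2, -1/4), radius 1/12


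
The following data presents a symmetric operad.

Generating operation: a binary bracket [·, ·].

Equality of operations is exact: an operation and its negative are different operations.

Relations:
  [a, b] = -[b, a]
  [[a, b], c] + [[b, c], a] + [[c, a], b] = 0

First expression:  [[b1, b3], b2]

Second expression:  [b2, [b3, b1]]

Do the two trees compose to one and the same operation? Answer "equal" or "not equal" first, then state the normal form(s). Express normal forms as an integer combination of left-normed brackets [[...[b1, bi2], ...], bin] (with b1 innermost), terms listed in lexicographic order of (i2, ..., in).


equal; the common form is [[b1, b3], b2]

Normal form of the first expression: [[b1, b3], b2]
Normal form of the second expression: [[b1, b3], b2]
The normal forms match — equal.


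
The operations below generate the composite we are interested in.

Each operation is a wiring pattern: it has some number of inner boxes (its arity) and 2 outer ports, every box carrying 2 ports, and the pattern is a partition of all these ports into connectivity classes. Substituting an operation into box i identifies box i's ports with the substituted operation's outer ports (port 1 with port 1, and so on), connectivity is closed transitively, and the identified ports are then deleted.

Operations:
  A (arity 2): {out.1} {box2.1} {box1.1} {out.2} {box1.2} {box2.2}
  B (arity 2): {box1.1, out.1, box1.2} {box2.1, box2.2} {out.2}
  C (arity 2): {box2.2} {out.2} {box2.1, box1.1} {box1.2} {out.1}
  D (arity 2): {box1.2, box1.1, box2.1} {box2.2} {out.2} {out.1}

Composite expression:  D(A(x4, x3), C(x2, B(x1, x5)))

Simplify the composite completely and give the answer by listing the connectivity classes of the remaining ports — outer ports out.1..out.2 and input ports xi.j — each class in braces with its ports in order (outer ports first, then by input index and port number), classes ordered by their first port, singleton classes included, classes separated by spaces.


{out.1} {out.2} {x1.1, x1.2, x2.1} {x2.2} {x3.1} {x3.2} {x4.1} {x4.2} {x5.1, x5.2}

Reachability decides: close wires over D-identified ports.
stage A: inputs (x4, x3), connectivity {out.1} {out.2} {x3.1} {x3.2} {x4.1} {x4.2}, out.j its boundary
stage B: inputs (x1, x5), connectivity {out.1, x1.1, x1.2} {out.2} {x5.1, x5.2}, out.j its boundary
stage C: inputs (x2, x1, x5), connectivity {out.1} {out.2} {x1.1, x1.2, x2.1} {x2.2} {x5.1, x5.2}, out.j its boundary
stage D: inputs (x4, x3, x2, x1, x5), connectivity {out.1} {out.2} {x1.1, x1.2, x2.1} {x2.2} {x3.1} {x3.2} {x4.1} {x4.2} {x5.1, x5.2}, out.j its boundary


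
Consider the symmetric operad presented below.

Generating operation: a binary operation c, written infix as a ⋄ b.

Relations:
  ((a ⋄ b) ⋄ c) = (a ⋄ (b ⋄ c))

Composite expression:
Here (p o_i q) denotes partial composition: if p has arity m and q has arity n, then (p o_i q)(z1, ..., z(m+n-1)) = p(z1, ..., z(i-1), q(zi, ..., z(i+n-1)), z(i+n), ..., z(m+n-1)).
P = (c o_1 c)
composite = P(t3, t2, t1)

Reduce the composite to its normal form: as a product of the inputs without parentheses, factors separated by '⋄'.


t3 ⋄ t2 ⋄ t1

Every regrouping of c is equal, so read the t-inputs in written order.
(t3 ⋄ t2) collapses to t3 ⋄ t2
((t3 ⋄ t2) ⋄ t1) collapses to t3 ⋄ t2 ⋄ t1


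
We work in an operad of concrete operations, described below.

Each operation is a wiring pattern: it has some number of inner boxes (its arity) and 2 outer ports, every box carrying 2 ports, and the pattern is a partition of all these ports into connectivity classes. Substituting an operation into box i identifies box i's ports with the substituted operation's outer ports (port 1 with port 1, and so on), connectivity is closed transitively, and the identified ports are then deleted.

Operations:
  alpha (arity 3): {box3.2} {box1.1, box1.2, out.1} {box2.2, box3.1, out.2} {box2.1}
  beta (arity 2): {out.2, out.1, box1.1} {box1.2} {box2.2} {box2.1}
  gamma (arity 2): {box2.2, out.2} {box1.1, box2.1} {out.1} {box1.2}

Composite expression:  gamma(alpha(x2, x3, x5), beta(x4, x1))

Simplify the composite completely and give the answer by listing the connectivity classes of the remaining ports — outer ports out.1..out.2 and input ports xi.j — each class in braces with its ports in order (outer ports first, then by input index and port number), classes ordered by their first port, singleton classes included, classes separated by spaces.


{out.1} {out.2, x2.1, x2.2, x4.1} {x1.1} {x1.2} {x3.1} {x3.2, x5.1} {x4.2} {x5.2}

Two ports join when wires chain via gamma-identified ports.
composing alpha on (x2, x3, x5), with out.j its own outer ports: {out.1, x2.1, x2.2} {out.2, x3.2, x5.1} {x3.1} {x5.2}
composing beta on (x4, x1), with out.j its own outer ports: {out.1, out.2, x4.1} {x1.1} {x1.2} {x4.2}
composing gamma on (x2, x3, x5, x4, x1), with out.j its own outer ports: {out.1} {out.2, x2.1, x2.2, x4.1} {x1.1} {x1.2} {x3.1} {x3.2, x5.1} {x4.2} {x5.2}


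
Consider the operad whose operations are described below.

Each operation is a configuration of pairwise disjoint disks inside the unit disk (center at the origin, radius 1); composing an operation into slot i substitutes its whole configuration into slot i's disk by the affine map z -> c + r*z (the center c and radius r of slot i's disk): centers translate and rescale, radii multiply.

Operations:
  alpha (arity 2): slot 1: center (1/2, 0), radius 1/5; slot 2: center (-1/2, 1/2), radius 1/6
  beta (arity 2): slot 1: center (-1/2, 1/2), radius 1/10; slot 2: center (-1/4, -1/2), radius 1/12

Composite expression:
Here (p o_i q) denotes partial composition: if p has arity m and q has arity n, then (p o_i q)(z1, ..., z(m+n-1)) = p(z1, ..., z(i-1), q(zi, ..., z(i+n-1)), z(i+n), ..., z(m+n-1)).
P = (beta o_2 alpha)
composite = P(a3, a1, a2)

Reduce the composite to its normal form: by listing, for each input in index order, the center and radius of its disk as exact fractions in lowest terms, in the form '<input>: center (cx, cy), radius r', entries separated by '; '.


a1: center (-5/24, -1/2), radius 1/60; a2: center (-7/24, -11/24), radius 1/72; a3: center (-1/2, 1/2), radius 1/10

Affine substitution under beta: radii multiply and a-centers shift.
a3: after 1 affine step, its disk has center (-1/2, 1/2), radius 1/10
a1: after 2 affine steps, its disk has center (-5/24, -1/2), radius 1/60
a2: after 2 affine steps, its disk has center (-7/24, -11/24), radius 1/72
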